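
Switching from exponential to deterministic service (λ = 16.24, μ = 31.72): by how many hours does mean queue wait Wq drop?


ρ = 16.24/31.72 = 0.5120
Wq(M/M/1) = ρ/(μ−λ) = 0.5120/15.48 = 0.03307 hr
Wq(M/D/1) = ρ/(2(μ−λ)) = 0.01654 hr
Savings = 0.03307 − 0.01654 = 0.01654 hr

Final: 0.01654 hr


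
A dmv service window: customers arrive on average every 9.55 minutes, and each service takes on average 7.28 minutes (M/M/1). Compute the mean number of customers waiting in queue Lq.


λ = 60/9.55 = 6.2827 /hr
μ = 60/7.28 = 8.2418 /hr
ρ = λ/μ = 6.2827/8.2418 = 0.7623
Lq = ρ²/(1−ρ) = 0.5811/0.2377 = 2.4447

Final: 2.4447


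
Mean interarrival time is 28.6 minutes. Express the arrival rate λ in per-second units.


λ = 1/(interarrival time) in consistent units.
1 second = 0.0166667 min, so λ = 0.0166667/28.6 = 0.0005828 per second

Final: 0.0005828 /sec


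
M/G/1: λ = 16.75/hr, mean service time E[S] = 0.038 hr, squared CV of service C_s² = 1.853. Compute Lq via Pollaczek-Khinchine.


ρ = λ·E[S] = 16.75·0.038 = 0.6365
Lq = ρ²(1+C_s²)/(2(1−ρ)) = 0.4051·(1+1.853)/(2·0.3635)
= 0.4051·2.8530/0.7270 = 1.58988

Final: 1.58988


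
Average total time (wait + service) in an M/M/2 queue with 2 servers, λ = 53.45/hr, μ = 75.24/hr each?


a = 0.7104; ρ = 0.3552; P₀ = 0.475801
Lq = P₀·a^c·ρ/(c!(1−ρ)²) = 0.10257
Wq = Lq/λ = 0.10257/53.45 = 0.001919 hr
W = Wq + 1/μ = 0.001919 + 0.01329 = 0.01521 hr

Final: 0.01521 hr


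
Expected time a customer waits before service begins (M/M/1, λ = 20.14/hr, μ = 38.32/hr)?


ρ = 20.14/38.32 = 0.5256
Wq = ρ/(μ−λ) = 0.5256/(38.32 − 20.14) = 0.5256/18.18 = 0.02891 hr

Final: 0.02891 hr


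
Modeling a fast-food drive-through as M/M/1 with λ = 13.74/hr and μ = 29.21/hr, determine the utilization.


ρ = λ/μ = 13.74/29.21 = 0.4704

Final: 0.4704


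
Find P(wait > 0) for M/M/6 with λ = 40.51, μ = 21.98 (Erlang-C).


a = λ/μ = 1.8430; ρ = a/6 = 0.3072
P₀ = 0.158193 (from M/M/c formula)
C(c,a) = [a^c/(c!(1−ρ))]·P₀ = [39.19289/(720·0.6928)]·0.158193
= 0.07857·0.158193 = 0.012429

Final: 0.012429


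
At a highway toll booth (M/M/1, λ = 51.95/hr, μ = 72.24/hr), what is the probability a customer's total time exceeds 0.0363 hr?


W ~ Exponential(μ−λ) for M/M/1.
μ − λ = 72.24 − 51.95 = 20.2900
P(W > t) = e^{−(μ−λ)t} = e^{−0.7365} = 0.478774

Final: 0.478774


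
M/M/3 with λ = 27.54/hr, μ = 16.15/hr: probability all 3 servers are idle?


a = λ/μ = 27.54/16.15 = 1.7053; ρ = a/c = 0.5684
Σ_{k=0}^{2} a^k/k! (terms k=0..2) = 1.00000 + 1.70526 + 1.45396 = 4.15922
Tail: a^3/(3!(1−ρ)) = 4.95877/(6·0.4316) = 1.91497
P₀ = 1/(4.15922 + 1.91497) = 1/6.07420 = 0.164631

Final: 0.164631


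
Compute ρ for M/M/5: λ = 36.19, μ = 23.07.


ρ = λ/(cμ) = 36.19/(5·23.07) = 36.19/115.35 = 0.3137

Final: 0.3137


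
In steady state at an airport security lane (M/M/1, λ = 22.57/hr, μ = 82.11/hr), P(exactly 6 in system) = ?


ρ = 22.57/82.11 = 0.2749
P_n = (1−ρ)·ρ^n = (1 − 0.2749)·0.2749^6 = 0.7251·0.0004313 = 0.0003128

Final: 0.0003128


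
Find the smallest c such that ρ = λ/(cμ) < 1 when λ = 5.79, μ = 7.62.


Stability requires cμ > λ ⇔ c > λ/μ.
λ/μ = 5.79/7.62 = 0.7598
Minimum integer c = ⌊0.7598⌋ + 1 = 1
Check: 1·7.62 = 7.62 > 5.79, while 0·7.62 = 0.00 ≤ 5.79

Final: 1 servers


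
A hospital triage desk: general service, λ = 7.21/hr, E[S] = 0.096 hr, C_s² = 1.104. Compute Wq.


ρ = λ·E[S] = 7.21·0.096 = 0.6922
E[S²] = E[S]²(1+C_s²) = 0.096²·(1+1.104) = 0.019390
Wq = λ·E[S²]/(2(1−ρ)) = 7.21·0.019390/(2·0.3078) = 0.22707 hr

Final: 0.22707 hr


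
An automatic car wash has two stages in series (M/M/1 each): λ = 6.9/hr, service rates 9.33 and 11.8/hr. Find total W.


Each node sees arrival rate λ = 6.9/hr (tandem ⇒ throughput preserved).
W₁ = 1/(μ₁−λ) = 1/(9.33−6.9) = 0.41152 hr
W₂ = 1/(μ₂−λ) = 1/(11.8−6.9) = 0.20408 hr
W_total = W₁ + W₂ = 0.41152 + 0.20408 = 0.61560 hr

Final: 0.61560 hr


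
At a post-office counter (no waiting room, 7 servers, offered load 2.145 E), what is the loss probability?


B(c,a) = (a^c/c!) / Σ_{k=0}^{c} a^k/k!
a^7/7! = 0.041453
Σ terms (k=0..7): 1.00000 + 2.14500 + 2.30051 + 1.64487 + 0.88206 + 0.37840 + 0.13528 + 0.04145 = 8.527575
B = 0.041453/8.527575 = 0.004861

Final: 0.004861


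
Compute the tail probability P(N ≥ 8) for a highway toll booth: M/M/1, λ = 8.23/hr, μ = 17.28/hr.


ρ = 8.23/17.28 = 0.4763
P(N ≥ n) = ρ^n = 0.4763^8 = 0.002648

Final: 0.002648


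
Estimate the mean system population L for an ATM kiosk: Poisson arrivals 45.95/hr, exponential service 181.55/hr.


ρ = λ/μ = 45.95/181.55 = 0.2531
L = ρ/(1−ρ) = 0.2531/(1 − 0.2531) = 0.2531/0.7469 = 0.3389

Final: 0.3389


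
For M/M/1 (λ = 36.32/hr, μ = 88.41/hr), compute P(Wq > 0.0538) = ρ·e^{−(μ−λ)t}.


ρ = 36.32/88.41 = 0.4108
P(Wq > t) = ρ·e^{−(μ−λ)t} = 0.4108·e^{−2.8024}
= 0.4108·0.060662 = 0.024921

Final: 0.024921


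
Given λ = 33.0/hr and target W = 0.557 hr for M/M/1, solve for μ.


W = 1/(μ−λ) ⇒ μ − λ = 1/W = 1/0.557 = 1.7953
μ = λ + 1/W = 33.0 + 1.7953 = 34.7953 per hr

Final: 34.7953 /hr


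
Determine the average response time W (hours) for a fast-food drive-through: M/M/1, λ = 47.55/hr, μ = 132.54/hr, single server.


W = 1/(μ−λ) = 1/(132.54 − 47.55) = 1/84.99 = 0.01177 hr

Final: 0.01177 hr


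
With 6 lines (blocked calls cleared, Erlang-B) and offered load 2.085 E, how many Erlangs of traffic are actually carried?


B(6,2.085) = 0.014265 (Erlang-B)
Carried load = a(1 − B) = 2.085·(1 − 0.014265) = 2.085·0.985735 = 2.0553 E

Final: 2.0553 Erlangs


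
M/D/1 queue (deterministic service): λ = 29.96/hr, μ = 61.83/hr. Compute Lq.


ρ = 29.96/61.83 = 0.4846
M/D/1: Lq = ρ²/(2(1−ρ)) = 0.2348/(2·0.5154) = 0.22776

Final: 0.22776


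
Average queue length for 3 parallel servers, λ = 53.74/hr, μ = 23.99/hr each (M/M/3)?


a = λ/μ = 2.2401; ρ = a/3 = 0.7467
P₀ = 0.076072
Lq = P₀·a^c·ρ / (c!·(1−ρ)²) = 0.076072·11.24093·0.7467/(6·0.06416)
= 1.65864

Final: 1.65864


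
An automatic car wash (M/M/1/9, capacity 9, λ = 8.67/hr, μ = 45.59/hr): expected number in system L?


ρ = 8.67/45.59 = 0.1902
L = ρ[1 − (K+1)ρ^K + Kρ^(K+1)] / [(1−ρ)(1−ρ^(K+1))]
Numerator: 0.1902·(1 − 10·0.0000003253 + 9·0.00000006187) = 0.190173
Denominator: (0.8098)·(1.000000) = 0.809827
L = 0.190173/0.809827 = 0.2348

Final: 0.2348


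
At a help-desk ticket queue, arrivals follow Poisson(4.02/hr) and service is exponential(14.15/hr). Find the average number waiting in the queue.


ρ = 4.02/14.15 = 0.2841
Lq = ρ²/(1−ρ) = 0.08071/0.7159 = 0.1127

Final: 0.1127


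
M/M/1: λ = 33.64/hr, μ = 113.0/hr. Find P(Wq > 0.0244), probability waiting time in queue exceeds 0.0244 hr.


ρ = 33.64/113.0 = 0.2977
P(Wq > t) = ρ·e^{−(μ−λ)t} = 0.2977·e^{−1.9364}
= 0.2977·0.144225 = 0.042936

Final: 0.042936


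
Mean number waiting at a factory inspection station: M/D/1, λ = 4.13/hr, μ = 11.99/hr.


ρ = 4.13/11.99 = 0.3445
M/D/1: Lq = ρ²/(2(1−ρ)) = 0.1186/(2·0.6555) = 0.09050

Final: 0.09050


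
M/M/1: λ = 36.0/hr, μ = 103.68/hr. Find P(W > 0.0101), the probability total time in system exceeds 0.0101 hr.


W ~ Exponential(μ−λ) for M/M/1.
μ − λ = 103.68 − 36.0 = 67.6800
P(W > t) = e^{−(μ−λ)t} = e^{−0.6836} = 0.504813

Final: 0.504813


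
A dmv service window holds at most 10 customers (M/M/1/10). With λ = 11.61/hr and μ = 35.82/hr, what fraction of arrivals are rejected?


ρ = λ/μ = 11.61/35.82 = 0.3241
P_K = (1−ρ)ρ^K/(1−ρ^(K+1)) = (0.6759·0.00001280)/(1 − 0.000004147)
= 0.000008648/0.999996 = 0.000008648

Final: 0.000008648


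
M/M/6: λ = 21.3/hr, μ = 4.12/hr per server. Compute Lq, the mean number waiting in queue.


a = λ/μ = 5.1699; ρ = a/6 = 0.8617
P₀ = 0.003392
Lq = P₀·a^c·ρ / (c!·(1−ρ)²) = 0.003392·19093.88596·0.8617/(720·0.01914)
= 4.04971

Final: 4.04971


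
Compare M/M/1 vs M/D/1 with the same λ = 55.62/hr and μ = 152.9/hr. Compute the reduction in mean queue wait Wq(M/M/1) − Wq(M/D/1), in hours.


ρ = 55.62/152.9 = 0.3638
Wq(M/M/1) = ρ/(μ−λ) = 0.3638/97.28 = 0.003739 hr
Wq(M/D/1) = ρ/(2(μ−λ)) = 0.001870 hr
Savings = 0.003739 − 0.001870 = 0.001870 hr

Final: 0.001870 hr


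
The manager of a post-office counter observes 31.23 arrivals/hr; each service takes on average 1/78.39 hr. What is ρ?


ρ = λ/μ = 31.23/78.39 = 0.3984

Final: 0.3984


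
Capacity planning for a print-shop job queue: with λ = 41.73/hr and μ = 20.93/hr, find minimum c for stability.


Stability requires cμ > λ ⇔ c > λ/μ.
λ/μ = 41.73/20.93 = 1.9938
Minimum integer c = ⌊1.9938⌋ + 1 = 2
Check: 2·20.93 = 41.86 > 41.73, while 1·20.93 = 20.93 ≤ 41.73

Final: 2 servers


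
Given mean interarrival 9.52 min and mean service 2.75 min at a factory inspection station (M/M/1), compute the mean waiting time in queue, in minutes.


λ = 60/9.52 = 6.3025 /hr
μ = 60/2.75 = 21.8182 /hr
ρ = λ/μ = 6.3025/21.8182 = 0.2889
Wq = ρ/(μ−λ) = 0.2889/(21.8182−6.3025) = 0.01862 hr
In minutes: 0.01862·60 = 1.117 min

Final: 1.117 min


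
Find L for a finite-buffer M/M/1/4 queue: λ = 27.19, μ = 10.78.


ρ = 27.19/10.78 = 2.5223
L = ρ[1 − (K+1)ρ^K + Kρ^(K+1)] / [(1−ρ)(1−ρ^(K+1))]
Numerator: 2.5223·(1 − 5·40.472664 + 4·102.082720) = 522.026718
Denominator: (-1.5223)·(-101.082720) = 153.874530
L = 522.026718/153.874530 = 3.3925

Final: 3.3925


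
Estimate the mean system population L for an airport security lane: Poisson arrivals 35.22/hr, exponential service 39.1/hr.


ρ = λ/μ = 35.22/39.1 = 0.9008
L = ρ/(1−ρ) = 0.9008/(1 − 0.9008) = 0.9008/0.09923 = 9.0773

Final: 9.0773


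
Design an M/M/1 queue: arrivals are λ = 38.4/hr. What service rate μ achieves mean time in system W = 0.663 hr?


W = 1/(μ−λ) ⇒ μ − λ = 1/W = 1/0.663 = 1.5083
μ = λ + 1/W = 38.4 + 1.5083 = 39.9083 per hr

Final: 39.9083 /hr


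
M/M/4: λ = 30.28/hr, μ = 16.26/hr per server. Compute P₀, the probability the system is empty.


a = λ/μ = 30.28/16.26 = 1.8622; ρ = a/c = 0.4656
Σ_{k=0}^{3} a^k/k! (terms k=0..3) = 1.00000 + 1.86224 + 1.73397 + 1.07635 = 5.67256
Tail: a^4/(4!(1−ρ)) = 12.02656/(24·0.5344) = 0.93763
P₀ = 1/(5.67256 + 0.93763) = 1/6.61019 = 0.151282

Final: 0.151282


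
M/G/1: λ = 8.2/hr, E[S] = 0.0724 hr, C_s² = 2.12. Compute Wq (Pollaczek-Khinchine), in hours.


ρ = λ·E[S] = 8.2·0.0724 = 0.5937
E[S²] = E[S]²(1+C_s²) = 0.0724²·(1+2.12) = 0.016354
Wq = λ·E[S²]/(2(1−ρ)) = 8.2·0.016354/(2·0.4063) = 0.16502 hr

Final: 0.16502 hr


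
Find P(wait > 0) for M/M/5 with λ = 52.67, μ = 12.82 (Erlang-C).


a = λ/μ = 4.1084; ρ = a/5 = 0.8217
P₀ = 0.010908 (from M/M/c formula)
C(c,a) = [a^c/(c!(1−ρ))]·P₀ = [1170.51360/(120·0.1783)]·0.010908
= 54.70248·0.010908 = 0.596672

Final: 0.596672


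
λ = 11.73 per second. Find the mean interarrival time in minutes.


Mean interarrival time = 1/λ = 1/11.73 second = 0.08525 second
In minutes: 0.08525 × 0.0166667 = 0.001421 min

Final: 0.001421 min


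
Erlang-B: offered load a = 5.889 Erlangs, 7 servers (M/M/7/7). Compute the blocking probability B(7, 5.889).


B(c,a) = (a^c/c!) / Σ_{k=0}^{c} a^k/k!
a^7/7! = 48.737174
Σ terms (k=0..7): 1.00000 + 5.88900 + 17.34016 + 34.03874 + 50.11353 + 59.02371 + 57.93177 + 48.73717 = 274.074084
B = 48.737174/274.074084 = 0.177825

Final: 0.177825


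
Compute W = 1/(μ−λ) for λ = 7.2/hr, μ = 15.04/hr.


W = 1/(μ−λ) = 1/(15.04 − 7.2) = 1/7.84 = 0.1276 hr

Final: 0.1276 hr


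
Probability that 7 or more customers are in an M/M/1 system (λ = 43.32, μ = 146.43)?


ρ = 43.32/146.43 = 0.2958
P(N ≥ n) = ρ^n = 0.2958^7 = 0.0001983

Final: 0.0001983


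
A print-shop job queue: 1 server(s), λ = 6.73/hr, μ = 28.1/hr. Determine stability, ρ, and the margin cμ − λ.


Total capacity cμ = 1·28.1 = 28.10/hr
ρ = λ/(cμ) = 6.73/28.10 = 0.2395
Stable ⇔ ρ < 1: YES
Spare capacity = cμ − λ = 28.10 − 6.73 = 21.37/hr

Final: ρ = 0.2395; stable; margin = 21.37/hr


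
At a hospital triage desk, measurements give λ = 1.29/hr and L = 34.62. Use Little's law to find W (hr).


W = L/λ = 34.62/1.29 = 26.8372 hr

Final: 26.8372 hr


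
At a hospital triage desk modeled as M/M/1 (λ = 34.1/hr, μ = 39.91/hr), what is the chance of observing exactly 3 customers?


ρ = 34.1/39.91 = 0.8544
P_n = (1−ρ)·ρ^n = (1 − 0.8544)·0.8544^3 = 0.1456·0.623761 = 0.090806

Final: 0.090806


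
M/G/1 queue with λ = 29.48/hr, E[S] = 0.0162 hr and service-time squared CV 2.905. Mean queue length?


ρ = λ·E[S] = 29.48·0.0162 = 0.4776
Lq = ρ²(1+C_s²)/(2(1−ρ)) = 0.2281·(1+2.905)/(2·0.5224)
= 0.2281·3.9050/1.0448 = 0.85242

Final: 0.85242


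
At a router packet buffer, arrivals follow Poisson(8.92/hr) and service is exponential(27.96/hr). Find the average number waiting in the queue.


ρ = 8.92/27.96 = 0.3190
Lq = ρ²/(1−ρ) = 0.1018/0.6810 = 0.1495

Final: 0.1495


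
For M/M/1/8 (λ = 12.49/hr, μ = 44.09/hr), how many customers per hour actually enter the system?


ρ = 0.2833; P_K = (1−ρ)ρ^8/(1−ρ^9) = 0.00002973
λ_eff = λ(1 − P_K) = 12.49·(1 − 0.00002973) = 12.49·0.999970 = 12.4896 /hr

Final: 12.4896 /hr


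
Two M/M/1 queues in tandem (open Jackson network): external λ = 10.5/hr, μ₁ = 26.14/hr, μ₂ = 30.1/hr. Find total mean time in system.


Each node sees arrival rate λ = 10.5/hr (tandem ⇒ throughput preserved).
W₁ = 1/(μ₁−λ) = 1/(26.14−10.5) = 0.06394 hr
W₂ = 1/(μ₂−λ) = 1/(30.1−10.5) = 0.05102 hr
W_total = W₁ + W₂ = 0.06394 + 0.05102 = 0.11496 hr

Final: 0.11496 hr


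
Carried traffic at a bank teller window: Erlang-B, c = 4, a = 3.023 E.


B(4,3.023) = 0.208662 (Erlang-B)
Carried load = a(1 − B) = 3.023·(1 − 0.208662) = 3.023·0.791338 = 2.3922 E

Final: 2.3922 Erlangs


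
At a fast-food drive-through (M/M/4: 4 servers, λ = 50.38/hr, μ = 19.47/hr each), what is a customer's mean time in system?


a = 2.5876; ρ = 0.6469; P₀ = 0.066169
Lq = P₀·a^c·ρ/(c!(1−ρ)²) = 0.64126
Wq = Lq/λ = 0.64126/50.38 = 0.01273 hr
W = Wq + 1/μ = 0.01273 + 0.05136 = 0.06409 hr

Final: 0.06409 hr


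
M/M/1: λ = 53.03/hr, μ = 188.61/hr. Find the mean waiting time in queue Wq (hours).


ρ = 53.03/188.61 = 0.2812
Wq = ρ/(μ−λ) = 0.2812/(188.61 − 53.03) = 0.2812/135.58 = 0.002074 hr

Final: 0.002074 hr


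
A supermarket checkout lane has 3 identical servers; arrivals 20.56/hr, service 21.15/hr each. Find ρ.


ρ = λ/(cμ) = 20.56/(3·21.15) = 20.56/63.45 = 0.3240

Final: 0.3240


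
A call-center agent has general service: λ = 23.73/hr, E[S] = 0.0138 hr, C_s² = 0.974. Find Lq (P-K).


ρ = λ·E[S] = 23.73·0.0138 = 0.3275
Lq = ρ²(1+C_s²)/(2(1−ρ)) = 0.1072·(1+0.974)/(2·0.6725)
= 0.1072·1.9740/1.3451 = 0.15738

Final: 0.15738


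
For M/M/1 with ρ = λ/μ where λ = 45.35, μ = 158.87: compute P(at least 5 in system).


ρ = 45.35/158.87 = 0.2855
P(N ≥ n) = ρ^n = 0.2855^5 = 0.001895

Final: 0.001895


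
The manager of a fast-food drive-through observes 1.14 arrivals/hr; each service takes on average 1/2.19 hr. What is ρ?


ρ = λ/μ = 1.14/2.19 = 0.5205

Final: 0.5205


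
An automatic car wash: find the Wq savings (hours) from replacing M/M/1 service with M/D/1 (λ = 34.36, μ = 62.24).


ρ = 34.36/62.24 = 0.5521
Wq(M/M/1) = ρ/(μ−λ) = 0.5521/27.88 = 0.01980 hr
Wq(M/D/1) = ρ/(2(μ−λ)) = 0.009901 hr
Savings = 0.01980 − 0.009901 = 0.009901 hr

Final: 0.009901 hr


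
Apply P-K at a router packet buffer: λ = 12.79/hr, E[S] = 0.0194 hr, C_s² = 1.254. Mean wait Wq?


ρ = λ·E[S] = 12.79·0.0194 = 0.2481
E[S²] = E[S]²(1+C_s²) = 0.0194²·(1+1.254) = 0.0008483
Wq = λ·E[S²]/(2(1−ρ)) = 12.79·0.0008483/(2·0.7519) = 0.007215 hr

Final: 0.007215 hr


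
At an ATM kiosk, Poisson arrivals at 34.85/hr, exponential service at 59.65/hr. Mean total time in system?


W = 1/(μ−λ) = 1/(59.65 − 34.85) = 1/24.80 = 0.04032 hr

Final: 0.04032 hr


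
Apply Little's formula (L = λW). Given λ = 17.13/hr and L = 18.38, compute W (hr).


W = L/λ = 18.38/17.13 = 1.0730 hr

Final: 1.0730 hr


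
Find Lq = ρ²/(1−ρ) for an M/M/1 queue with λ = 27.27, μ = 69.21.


ρ = 27.27/69.21 = 0.3940
Lq = ρ²/(1−ρ) = 0.1553/0.6060 = 0.2562

Final: 0.2562


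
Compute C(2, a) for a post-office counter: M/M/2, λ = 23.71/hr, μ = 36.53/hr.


a = λ/μ = 0.6491; ρ = a/2 = 0.3245
P₀ = 0.509972 (from M/M/c formula)
C(c,a) = [a^c/(c!(1−ρ))]·P₀ = [0.42127/(2·0.6755)]·0.509972
= 0.31184·0.509972 = 0.159028

Final: 0.159028


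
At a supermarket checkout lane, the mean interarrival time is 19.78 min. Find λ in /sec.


λ = 1/(interarrival time) in consistent units.
1 second = 0.0166667 min, so λ = 0.0166667/19.78 = 0.0008426 per second

Final: 0.0008426 /sec


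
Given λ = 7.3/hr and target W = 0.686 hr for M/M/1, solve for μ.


W = 1/(μ−λ) ⇒ μ − λ = 1/W = 1/0.686 = 1.4577
μ = λ + 1/W = 7.3 + 1.4577 = 8.7577 per hr

Final: 8.7577 /hr


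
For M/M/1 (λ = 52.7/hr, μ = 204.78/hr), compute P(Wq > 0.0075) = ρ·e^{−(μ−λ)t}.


ρ = 52.7/204.78 = 0.2573
P(Wq > t) = ρ·e^{−(μ−λ)t} = 0.2573·e^{−1.1406}
= 0.2573·0.319627 = 0.082256

Final: 0.082256


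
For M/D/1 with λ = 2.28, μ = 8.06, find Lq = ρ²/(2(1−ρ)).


ρ = 2.28/8.06 = 0.2829
M/D/1: Lq = ρ²/(2(1−ρ)) = 0.08002/(2·0.7171) = 0.05579

Final: 0.05579


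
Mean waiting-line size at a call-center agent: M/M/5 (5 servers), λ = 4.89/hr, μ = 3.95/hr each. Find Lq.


a = λ/μ = 1.2380; ρ = a/5 = 0.2476
P₀ = 0.289809
Lq = P₀·a^c·ρ / (c!·(1−ρ)²) = 0.289809·2.90776·0.2476/(120·0.56611)
= 0.003071

Final: 0.003071


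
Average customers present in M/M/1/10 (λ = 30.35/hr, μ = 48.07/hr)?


ρ = 30.35/48.07 = 0.6314
L = ρ[1 − (K+1)ρ^K + Kρ^(K+1)] / [(1−ρ)(1−ρ^(K+1))]
Numerator: 0.6314·(1 − 11·0.010066 + 10·0.006355) = 0.601589
Denominator: (0.3686)·(0.993645) = 0.366286
L = 0.601589/0.366286 = 1.6424

Final: 1.6424


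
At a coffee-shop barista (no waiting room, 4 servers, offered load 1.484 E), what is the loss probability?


B(c,a) = (a^c/c!) / Σ_{k=0}^{c} a^k/k!
a^4/4! = 0.202080
Σ terms (k=0..4): 1.00000 + 1.48400 + 1.10113 + 0.54469 + 0.20208 = 4.331900
B = 0.202080/4.331900 = 0.046649

Final: 0.046649


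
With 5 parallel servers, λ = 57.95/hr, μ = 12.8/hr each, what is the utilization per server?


ρ = λ/(cμ) = 57.95/(5·12.8) = 57.95/64.00 = 0.9055

Final: 0.9055


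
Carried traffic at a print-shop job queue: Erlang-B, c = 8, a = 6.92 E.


B(8,6.92) = 0.174219 (Erlang-B)
Carried load = a(1 − B) = 6.92·(1 − 0.174219) = 6.92·0.825781 = 5.7144 E

Final: 5.7144 Erlangs


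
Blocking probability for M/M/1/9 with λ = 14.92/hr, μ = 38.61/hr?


ρ = λ/μ = 14.92/38.61 = 0.3864
P_K = (1−ρ)ρ^K/(1−ρ^(K+1)) = (0.6136·0.0001921)/(1 − 0.00007425)
= 0.0001179/0.999926 = 0.0001179

Final: 0.0001179


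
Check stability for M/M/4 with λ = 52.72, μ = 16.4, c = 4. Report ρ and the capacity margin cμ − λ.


Total capacity cμ = 4·16.4 = 65.60/hr
ρ = λ/(cμ) = 52.72/65.60 = 0.8037
Stable ⇔ ρ < 1: YES
Spare capacity = cμ − λ = 65.60 − 52.72 = 12.88/hr

Final: ρ = 0.8037; stable; margin = 12.88/hr


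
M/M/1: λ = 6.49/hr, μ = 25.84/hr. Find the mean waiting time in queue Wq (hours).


ρ = 6.49/25.84 = 0.2512
Wq = ρ/(μ−λ) = 0.2512/(25.84 − 6.49) = 0.2512/19.35 = 0.01298 hr

Final: 0.01298 hr


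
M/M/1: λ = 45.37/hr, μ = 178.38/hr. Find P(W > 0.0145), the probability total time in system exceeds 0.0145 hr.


W ~ Exponential(μ−λ) for M/M/1.
μ − λ = 178.38 − 45.37 = 133.0100
P(W > t) = e^{−(μ−λ)t} = e^{−1.9286} = 0.145345

Final: 0.145345


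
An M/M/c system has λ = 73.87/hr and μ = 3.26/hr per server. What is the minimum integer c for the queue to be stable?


Stability requires cμ > λ ⇔ c > λ/μ.
λ/μ = 73.87/3.26 = 22.6595
Minimum integer c = ⌊22.6595⌋ + 1 = 23
Check: 23·3.26 = 74.98 > 73.87, while 22·3.26 = 71.72 ≤ 73.87

Final: 23 servers


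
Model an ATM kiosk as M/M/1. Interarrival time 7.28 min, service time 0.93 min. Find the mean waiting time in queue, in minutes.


λ = 60/7.28 = 8.2418 /hr
μ = 60/0.93 = 64.5161 /hr
ρ = λ/μ = 8.2418/64.5161 = 0.1277
Wq = ρ/(μ−λ) = 0.1277/(64.5161−8.2418) = 0.002270 hr
In minutes: 0.002270·60 = 0.1362 min

Final: 0.1362 min


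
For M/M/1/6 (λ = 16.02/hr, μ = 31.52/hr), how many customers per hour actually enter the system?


ρ = 0.5082; P_K = (1−ρ)ρ^6/(1−ρ^7) = 0.008551
λ_eff = λ(1 − P_K) = 16.02·(1 − 0.008551) = 16.02·0.991449 = 15.8830 /hr

Final: 15.8830 /hr


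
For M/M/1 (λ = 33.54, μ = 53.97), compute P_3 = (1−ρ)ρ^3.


ρ = 33.54/53.97 = 0.6215
P_n = (1−ρ)·ρ^n = (1 − 0.6215)·0.6215^3 = 0.3785·0.240011 = 0.090855

Final: 0.090855


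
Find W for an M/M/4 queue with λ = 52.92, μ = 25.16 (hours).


a = 2.1033; ρ = 0.5258; P₀ = 0.116467
Lq = P₀·a^c·ρ/(c!(1−ρ)²) = 0.22214
Wq = Lq/λ = 0.22214/52.92 = 0.004198 hr
W = Wq + 1/μ = 0.004198 + 0.03975 = 0.04394 hr

Final: 0.04394 hr


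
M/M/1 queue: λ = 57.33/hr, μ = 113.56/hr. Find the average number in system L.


ρ = λ/μ = 57.33/113.56 = 0.5048
L = ρ/(1−ρ) = 0.5048/(1 − 0.5048) = 0.5048/0.4952 = 1.0196

Final: 1.0196


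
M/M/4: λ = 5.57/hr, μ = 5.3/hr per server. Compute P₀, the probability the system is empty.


a = λ/μ = 5.57/5.3 = 1.0509; ρ = a/c = 0.2627
Σ_{k=0}^{3} a^k/k! (terms k=0..3) = 1.00000 + 1.05094 + 0.55224 + 0.19346 = 2.79664
Tail: a^4/(4!(1−ρ)) = 1.21988/(24·0.7373) = 0.06894
P₀ = 1/(2.79664 + 0.06894) = 1/2.86558 = 0.348969

Final: 0.348969


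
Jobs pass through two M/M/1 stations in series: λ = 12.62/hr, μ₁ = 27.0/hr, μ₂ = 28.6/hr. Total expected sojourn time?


Each node sees arrival rate λ = 12.62/hr (tandem ⇒ throughput preserved).
W₁ = 1/(μ₁−λ) = 1/(27.0−12.62) = 0.06954 hr
W₂ = 1/(μ₂−λ) = 1/(28.6−12.62) = 0.06258 hr
W_total = W₁ + W₂ = 0.06954 + 0.06258 = 0.13212 hr

Final: 0.13212 hr


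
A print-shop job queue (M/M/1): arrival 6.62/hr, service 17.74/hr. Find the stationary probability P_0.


ρ = 6.62/17.74 = 0.3732
P_n = (1−ρ)·ρ^n = (1 − 0.3732)·0.3732^0 = 0.6268·1.000000 = 0.626832

Final: 0.626832


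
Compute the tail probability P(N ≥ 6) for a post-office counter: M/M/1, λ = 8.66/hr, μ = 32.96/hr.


ρ = 8.66/32.96 = 0.2627
P(N ≥ n) = ρ^n = 0.2627^6 = 0.0003290

Final: 0.0003290


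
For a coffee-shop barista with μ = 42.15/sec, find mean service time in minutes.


Mean service time = 1/μ = 1/42.15 second = 0.02372 second
In minutes: 0.02372 × 0.0166667 = 0.0003954 min

Final: 0.0003954 min


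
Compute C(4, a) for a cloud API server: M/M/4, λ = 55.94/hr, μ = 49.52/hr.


a = λ/μ = 1.1296; ρ = a/4 = 0.2824
P₀ = 0.322320 (from M/M/c formula)
C(c,a) = [a^c/(c!(1−ρ))]·P₀ = [1.62842/(24·0.7176)]·0.322320
= 0.09455·0.322320 = 0.030477

Final: 0.030477


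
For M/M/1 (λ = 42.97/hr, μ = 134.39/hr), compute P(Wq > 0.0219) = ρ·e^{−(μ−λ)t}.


ρ = 42.97/134.39 = 0.3197
P(Wq > t) = ρ·e^{−(μ−λ)t} = 0.3197·e^{−2.0021}
= 0.3197·0.135052 = 0.043182

Final: 0.043182


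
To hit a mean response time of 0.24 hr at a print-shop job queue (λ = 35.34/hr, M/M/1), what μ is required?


W = 1/(μ−λ) ⇒ μ − λ = 1/W = 1/0.24 = 4.1667
μ = λ + 1/W = 35.34 + 4.1667 = 39.5067 per hr

Final: 39.5067 /hr


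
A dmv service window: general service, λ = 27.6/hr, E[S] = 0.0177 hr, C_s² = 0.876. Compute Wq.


ρ = λ·E[S] = 27.6·0.0177 = 0.4885
E[S²] = E[S]²(1+C_s²) = 0.0177²·(1+0.876) = 0.0005877
Wq = λ·E[S²]/(2(1−ρ)) = 27.6·0.0005877/(2·0.5115) = 0.01586 hr

Final: 0.01586 hr


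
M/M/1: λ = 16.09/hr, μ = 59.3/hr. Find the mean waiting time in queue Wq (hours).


ρ = 16.09/59.3 = 0.2713
Wq = ρ/(μ−λ) = 0.2713/(59.3 − 16.09) = 0.2713/43.21 = 0.006279 hr

Final: 0.006279 hr


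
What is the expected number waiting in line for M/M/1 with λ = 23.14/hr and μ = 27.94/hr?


ρ = 23.14/27.94 = 0.8282
Lq = ρ²/(1−ρ) = 0.6859/0.1718 = 3.9926

Final: 3.9926


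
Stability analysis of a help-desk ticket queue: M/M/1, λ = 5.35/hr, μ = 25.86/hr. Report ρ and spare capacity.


Total capacity cμ = 1·25.86 = 25.86/hr
ρ = λ/(cμ) = 5.35/25.86 = 0.2069
Stable ⇔ ρ < 1: YES
Spare capacity = cμ − λ = 25.86 − 5.35 = 20.51/hr

Final: ρ = 0.2069; stable; margin = 20.51/hr


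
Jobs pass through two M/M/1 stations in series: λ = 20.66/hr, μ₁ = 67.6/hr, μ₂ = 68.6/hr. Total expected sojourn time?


Each node sees arrival rate λ = 20.66/hr (tandem ⇒ throughput preserved).
W₁ = 1/(μ₁−λ) = 1/(67.6−20.66) = 0.02130 hr
W₂ = 1/(μ₂−λ) = 1/(68.6−20.66) = 0.02086 hr
W_total = W₁ + W₂ = 0.02130 + 0.02086 = 0.04216 hr

Final: 0.04216 hr


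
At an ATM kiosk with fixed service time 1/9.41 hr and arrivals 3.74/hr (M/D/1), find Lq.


ρ = 3.74/9.41 = 0.3974
M/D/1: Lq = ρ²/(2(1−ρ)) = 0.1580/(2·0.6026) = 0.13108

Final: 0.13108


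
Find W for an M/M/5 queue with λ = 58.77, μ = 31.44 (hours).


a = 1.8693; ρ = 0.3739; P₀ = 0.153435
Lq = P₀·a^c·ρ/(c!(1−ρ)²) = 0.02783
Wq = Lq/λ = 0.02783/58.77 = 0.0004735 hr
W = Wq + 1/μ = 0.0004735 + 0.03181 = 0.03228 hr

Final: 0.03228 hr


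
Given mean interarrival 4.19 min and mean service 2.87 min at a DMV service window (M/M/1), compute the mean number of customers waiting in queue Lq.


λ = 60/4.19 = 14.3198 /hr
μ = 60/2.87 = 20.9059 /hr
ρ = λ/μ = 14.3198/20.9059 = 0.6850
Lq = ρ²/(1−ρ) = 0.4692/0.3150 = 1.4893

Final: 1.4893


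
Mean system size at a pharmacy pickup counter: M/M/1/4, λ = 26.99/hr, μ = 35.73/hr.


ρ = 26.99/35.73 = 0.7554
L = ρ[1 − (K+1)ρ^K + Kρ^(K+1)] / [(1−ρ)(1−ρ^(K+1))]
Numerator: 0.7554·(1 − 5·0.325596 + 4·0.245951) = 0.268785
Denominator: (0.2446)·(0.754049) = 0.184450
L = 0.268785/0.184450 = 1.4572

Final: 1.4572


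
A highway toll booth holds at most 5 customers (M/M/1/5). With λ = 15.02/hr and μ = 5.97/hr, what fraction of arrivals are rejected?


ρ = λ/μ = 15.02/5.97 = 2.5159
P_K = (1−ρ)ρ^K/(1−ρ^(K+1)) = (-1.5159·100.804056)/(1 − 253.614225)
= -152.810169/-252.614225 = 0.604915

Final: 0.604915


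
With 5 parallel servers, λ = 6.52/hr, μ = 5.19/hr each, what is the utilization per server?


ρ = λ/(cμ) = 6.52/(5·5.19) = 6.52/25.95 = 0.2513

Final: 0.2513


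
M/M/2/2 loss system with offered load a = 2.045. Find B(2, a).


B(c,a) = (a^c/c!) / Σ_{k=0}^{c} a^k/k!
a^2/2! = 2.091012
Σ terms (k=0..2): 1.00000 + 2.04500 + 2.09101 = 5.136012
B = 2.091012/5.136012 = 0.407128

Final: 0.407128


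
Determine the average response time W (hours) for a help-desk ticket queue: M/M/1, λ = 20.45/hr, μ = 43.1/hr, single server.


W = 1/(μ−λ) = 1/(43.1 − 20.45) = 1/22.65 = 0.04415 hr

Final: 0.04415 hr


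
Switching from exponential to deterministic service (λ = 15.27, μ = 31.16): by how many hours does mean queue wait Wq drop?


ρ = 15.27/31.16 = 0.4901
Wq(M/M/1) = ρ/(μ−λ) = 0.4901/15.89 = 0.03084 hr
Wq(M/D/1) = ρ/(2(μ−λ)) = 0.01542 hr
Savings = 0.03084 − 0.01542 = 0.01542 hr

Final: 0.01542 hr


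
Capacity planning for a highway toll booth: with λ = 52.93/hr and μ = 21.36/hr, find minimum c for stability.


Stability requires cμ > λ ⇔ c > λ/μ.
λ/μ = 52.93/21.36 = 2.4780
Minimum integer c = ⌊2.4780⌋ + 1 = 3
Check: 3·21.36 = 64.08 > 52.93, while 2·21.36 = 42.72 ≤ 52.93

Final: 3 servers


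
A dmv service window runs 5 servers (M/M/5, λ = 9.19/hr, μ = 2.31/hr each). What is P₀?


a = λ/μ = 9.19/2.31 = 3.9784; ρ = a/c = 0.7957
Σ_{k=0}^{4} a^k/k! (terms k=0..4) = 1.00000 + 3.97835 + 7.91365 + 10.49444 + 10.43765 = 33.82410
Tail: a^5/(5!(1−ρ)) = 996.59260/(120·0.2043) = 40.64493
P₀ = 1/(33.82410 + 40.64493) = 1/74.46904 = 0.013428

Final: 0.013428


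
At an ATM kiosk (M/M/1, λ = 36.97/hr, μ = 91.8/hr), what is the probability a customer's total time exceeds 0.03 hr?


W ~ Exponential(μ−λ) for M/M/1.
μ − λ = 91.8 − 36.97 = 54.8300
P(W > t) = e^{−(μ−λ)t} = e^{−1.6449} = 0.193032

Final: 0.193032


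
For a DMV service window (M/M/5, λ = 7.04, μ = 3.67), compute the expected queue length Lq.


a = λ/μ = 1.9183; ρ = a/5 = 0.3837
P₀ = 0.145988
Lq = P₀·a^c·ρ / (c!·(1−ρ)²) = 0.145988·25.97365·0.3837/(120·0.37989)
= 0.03191

Final: 0.03191


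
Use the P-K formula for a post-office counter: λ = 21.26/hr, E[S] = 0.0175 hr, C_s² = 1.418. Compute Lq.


ρ = λ·E[S] = 21.26·0.0175 = 0.3721
Lq = ρ²(1+C_s²)/(2(1−ρ)) = 0.1384·(1+1.418)/(2·0.6280)
= 0.1384·2.4180/1.2559 = 0.26650

Final: 0.26650


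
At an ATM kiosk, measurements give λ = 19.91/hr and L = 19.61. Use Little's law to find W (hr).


W = L/λ = 19.61/19.91 = 0.9849 hr

Final: 0.9849 hr


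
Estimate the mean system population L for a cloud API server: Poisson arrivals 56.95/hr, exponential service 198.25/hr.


ρ = λ/μ = 56.95/198.25 = 0.2873
L = ρ/(1−ρ) = 0.2873/(1 − 0.2873) = 0.2873/0.7127 = 0.4030

Final: 0.4030


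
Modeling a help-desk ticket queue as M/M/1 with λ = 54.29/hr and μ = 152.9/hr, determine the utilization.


ρ = λ/μ = 54.29/152.9 = 0.3551

Final: 0.3551


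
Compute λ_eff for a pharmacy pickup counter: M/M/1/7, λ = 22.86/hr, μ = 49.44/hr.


ρ = 0.4624; P_K = (1−ρ)ρ^7/(1−ρ^8) = 0.002434
λ_eff = λ(1 − P_K) = 22.86·(1 − 0.002434) = 22.86·0.997566 = 22.8044 /hr

Final: 22.8044 /hr


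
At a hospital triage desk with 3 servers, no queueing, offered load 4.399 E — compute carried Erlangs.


B(3,4.399) = 0.484845 (Erlang-B)
Carried load = a(1 − B) = 4.399·(1 − 0.484845) = 4.399·0.515155 = 2.2662 E

Final: 2.2662 Erlangs


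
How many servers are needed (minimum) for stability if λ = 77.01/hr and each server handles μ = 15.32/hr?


Stability requires cμ > λ ⇔ c > λ/μ.
λ/μ = 77.01/15.32 = 5.0268
Minimum integer c = ⌊5.0268⌋ + 1 = 6
Check: 6·15.32 = 91.92 > 77.01, while 5·15.32 = 76.60 ≤ 77.01

Final: 6 servers


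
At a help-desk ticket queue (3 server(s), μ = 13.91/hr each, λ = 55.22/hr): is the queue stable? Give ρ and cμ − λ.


Total capacity cμ = 3·13.91 = 41.73/hr
ρ = λ/(cμ) = 55.22/41.73 = 1.3233
Stable ⇔ ρ < 1: NO
Spare capacity = cμ − λ = 41.73 − 55.22 = -13.49/hr

Final: ρ = 1.3233; unstable; margin = -13.49/hr


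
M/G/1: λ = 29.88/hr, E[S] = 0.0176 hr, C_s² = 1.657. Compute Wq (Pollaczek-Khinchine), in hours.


ρ = λ·E[S] = 29.88·0.0176 = 0.5259
E[S²] = E[S]²(1+C_s²) = 0.0176²·(1+1.657) = 0.0008230
Wq = λ·E[S²]/(2(1−ρ)) = 29.88·0.0008230/(2·0.4741) = 0.02594 hr

Final: 0.02594 hr


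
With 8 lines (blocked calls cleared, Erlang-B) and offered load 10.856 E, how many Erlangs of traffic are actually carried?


B(8,10.856) = 0.376644 (Erlang-B)
Carried load = a(1 − B) = 10.856·(1 − 0.376644) = 10.856·0.623356 = 6.7672 E

Final: 6.7672 Erlangs


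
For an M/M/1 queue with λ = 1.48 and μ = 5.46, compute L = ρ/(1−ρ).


ρ = λ/μ = 1.48/5.46 = 0.2711
L = ρ/(1−ρ) = 0.2711/(1 − 0.2711) = 0.2711/0.7289 = 0.3719

Final: 0.3719


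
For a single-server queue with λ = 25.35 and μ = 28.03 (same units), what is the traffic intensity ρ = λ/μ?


ρ = λ/μ = 25.35/28.03 = 0.9044

Final: 0.9044


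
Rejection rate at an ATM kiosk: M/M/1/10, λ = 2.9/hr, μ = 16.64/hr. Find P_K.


ρ = λ/μ = 2.9/16.64 = 0.1743
P_K = (1−ρ)ρ^K/(1−ρ^(K+1)) = (0.8257·0.00000002585)/(1 − 0.000000004505)
= 0.00000002134/1.000000 = 0.00000002134

Final: 0.00000002134


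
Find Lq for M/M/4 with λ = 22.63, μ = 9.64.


a = λ/μ = 2.3475; ρ = a/4 = 0.5869
P₀ = 0.088324
Lq = P₀·a^c·ρ / (c!·(1−ρ)²) = 0.088324·30.36897·0.5869/(24·0.17067)
= 0.38431

Final: 0.38431


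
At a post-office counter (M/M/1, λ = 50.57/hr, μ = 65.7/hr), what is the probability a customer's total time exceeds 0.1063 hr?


W ~ Exponential(μ−λ) for M/M/1.
μ − λ = 65.7 − 50.57 = 15.1300
P(W > t) = e^{−(μ−λ)t} = e^{−1.6083} = 0.200224

Final: 0.200224


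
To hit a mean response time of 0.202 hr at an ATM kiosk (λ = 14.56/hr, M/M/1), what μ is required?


W = 1/(μ−λ) ⇒ μ − λ = 1/W = 1/0.202 = 4.9505
μ = λ + 1/W = 14.56 + 4.9505 = 19.5105 per hr

Final: 19.5105 /hr


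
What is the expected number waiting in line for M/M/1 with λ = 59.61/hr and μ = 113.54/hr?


ρ = 59.61/113.54 = 0.5250
Lq = ρ²/(1−ρ) = 0.2756/0.4750 = 0.5803

Final: 0.5803


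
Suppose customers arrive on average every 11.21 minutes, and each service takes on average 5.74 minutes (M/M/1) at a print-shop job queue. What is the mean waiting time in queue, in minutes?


λ = 60/11.21 = 5.3524 /hr
μ = 60/5.74 = 10.4530 /hr
ρ = λ/μ = 5.3524/10.4530 = 0.5120
Wq = ρ/(μ−λ) = 0.5120/(10.4530−5.3524) = 0.10039 hr
In minutes: 0.10039·60 = 6.023 min

Final: 6.023 min


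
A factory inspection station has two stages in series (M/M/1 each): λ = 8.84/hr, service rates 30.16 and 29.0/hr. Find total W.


Each node sees arrival rate λ = 8.84/hr (tandem ⇒ throughput preserved).
W₁ = 1/(μ₁−λ) = 1/(30.16−8.84) = 0.04690 hr
W₂ = 1/(μ₂−λ) = 1/(29.0−8.84) = 0.04960 hr
W_total = W₁ + W₂ = 0.04690 + 0.04960 = 0.09651 hr

Final: 0.09651 hr


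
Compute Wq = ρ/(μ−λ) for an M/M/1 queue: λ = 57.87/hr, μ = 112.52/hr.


ρ = 57.87/112.52 = 0.5143
Wq = ρ/(μ−λ) = 0.5143/(112.52 − 57.87) = 0.5143/54.65 = 0.009411 hr

Final: 0.009411 hr


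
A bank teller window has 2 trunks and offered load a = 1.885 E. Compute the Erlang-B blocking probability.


B(c,a) = (a^c/c!) / Σ_{k=0}^{c} a^k/k!
a^2/2! = 1.776612
Σ terms (k=0..2): 1.00000 + 1.88500 + 1.77661 = 4.661613
B = 1.776612/4.661613 = 0.381115

Final: 0.381115


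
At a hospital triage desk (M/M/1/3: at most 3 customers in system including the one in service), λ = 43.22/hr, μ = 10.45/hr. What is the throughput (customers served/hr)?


ρ = 4.1359; P_K = (1−ρ)ρ^3/(1−ρ^4) = 0.760814
λ_eff = λ(1 − P_K) = 43.22·(1 − 0.760814) = 43.22·0.239186 = 10.3376 /hr

Final: 10.3376 /hr


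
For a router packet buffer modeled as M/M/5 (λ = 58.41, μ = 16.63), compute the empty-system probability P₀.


a = λ/μ = 58.41/16.63 = 3.5123; ρ = a/c = 0.7025
Σ_{k=0}^{4} a^k/k! (terms k=0..4) = 1.00000 + 3.51233 + 6.16822 + 7.22160 + 6.34116 = 24.24331
Tail: a^5/(5!(1−ρ)) = 534.53332/(120·0.2975) = 14.97118
P₀ = 1/(24.24331 + 14.97118) = 1/39.21449 = 0.025501

Final: 0.025501


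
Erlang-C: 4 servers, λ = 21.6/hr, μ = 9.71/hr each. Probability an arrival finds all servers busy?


a = λ/μ = 2.2245; ρ = a/4 = 0.5561
P₀ = 0.101709 (from M/M/c formula)
C(c,a) = [a^c/(c!(1−ρ))]·P₀ = [24.48714/(24·0.4439)]·0.101709
= 2.29863·0.101709 = 0.233790

Final: 0.233790


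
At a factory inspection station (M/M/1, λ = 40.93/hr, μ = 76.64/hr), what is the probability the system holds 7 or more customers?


ρ = 40.93/76.64 = 0.5341
P(N ≥ n) = ρ^n = 0.5341^7 = 0.012391

Final: 0.012391


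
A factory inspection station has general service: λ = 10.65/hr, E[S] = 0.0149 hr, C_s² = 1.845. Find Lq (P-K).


ρ = λ·E[S] = 10.65·0.0149 = 0.1587
Lq = ρ²(1+C_s²)/(2(1−ρ)) = 0.02518·(1+1.845)/(2·0.8413)
= 0.02518·2.8450/1.6826 = 0.04258

Final: 0.04258


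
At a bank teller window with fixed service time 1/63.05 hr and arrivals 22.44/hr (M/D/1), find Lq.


ρ = 22.44/63.05 = 0.3559
M/D/1: Lq = ρ²/(2(1−ρ)) = 0.1267/(2·0.6441) = 0.09833

Final: 0.09833


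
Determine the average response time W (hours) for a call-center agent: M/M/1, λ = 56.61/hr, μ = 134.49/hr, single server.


W = 1/(μ−λ) = 1/(134.49 − 56.61) = 1/77.88 = 0.01284 hr

Final: 0.01284 hr


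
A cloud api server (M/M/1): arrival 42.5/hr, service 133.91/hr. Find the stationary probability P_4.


ρ = 42.5/133.91 = 0.3174
P_n = (1−ρ)·ρ^n = (1 − 0.3174)·0.3174^4 = 0.6826·0.010146 = 0.006926

Final: 0.006926


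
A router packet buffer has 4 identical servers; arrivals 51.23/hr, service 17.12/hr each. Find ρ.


ρ = λ/(cμ) = 51.23/(4·17.12) = 51.23/68.48 = 0.7481

Final: 0.7481


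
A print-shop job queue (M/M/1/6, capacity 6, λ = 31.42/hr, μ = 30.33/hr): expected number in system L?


ρ = 31.42/30.33 = 1.0359
L = ρ[1 − (K+1)ρ^K + Kρ^(K+1)] / [(1−ρ)(1−ρ^(K+1))]
Numerator: 1.0359·(1 − 7·1.235955 + 6·1.280373) = 0.031650
Denominator: (-0.03594)·(-0.280373) = 0.010076
L = 0.031650/0.010076 = 3.1411

Final: 3.1411


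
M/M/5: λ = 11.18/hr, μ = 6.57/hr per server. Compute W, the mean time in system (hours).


a = 1.7017; ρ = 0.3403; P₀ = 0.181805
Lq = P₀·a^c·ρ/(c!(1−ρ)²) = 0.01691
Wq = Lq/λ = 0.01691/11.18 = 0.001512 hr
W = Wq + 1/μ = 0.001512 + 0.15221 = 0.15372 hr

Final: 0.15372 hr


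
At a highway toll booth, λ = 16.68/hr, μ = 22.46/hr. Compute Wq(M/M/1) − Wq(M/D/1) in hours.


ρ = 16.68/22.46 = 0.7427
Wq(M/M/1) = ρ/(μ−λ) = 0.7427/5.78 = 0.12849 hr
Wq(M/D/1) = ρ/(2(μ−λ)) = 0.06424 hr
Savings = 0.12849 − 0.06424 = 0.06424 hr

Final: 0.06424 hr


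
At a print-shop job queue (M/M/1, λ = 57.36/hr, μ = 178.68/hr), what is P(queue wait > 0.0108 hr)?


ρ = 57.36/178.68 = 0.3210
P(Wq > t) = ρ·e^{−(μ−λ)t} = 0.3210·e^{−1.3103}
= 0.3210·0.269751 = 0.086596

Final: 0.086596


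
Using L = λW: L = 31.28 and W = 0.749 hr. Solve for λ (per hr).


λ = L/W = 31.28/0.749 = 41.7623 /hr

Final: 41.7623 /hr


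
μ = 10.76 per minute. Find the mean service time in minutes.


Mean service time = 1/μ = 1/10.76 minute = 0.09294 minute
In minutes: 0.09294 × 1 = 0.09294 min

Final: 0.09294 min


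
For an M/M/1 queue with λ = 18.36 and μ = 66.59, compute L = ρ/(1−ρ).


ρ = λ/μ = 18.36/66.59 = 0.2757
L = ρ/(1−ρ) = 0.2757/(1 − 0.2757) = 0.2757/0.7243 = 0.3807

Final: 0.3807


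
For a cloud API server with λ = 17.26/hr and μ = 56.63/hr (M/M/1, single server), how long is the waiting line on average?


ρ = 17.26/56.63 = 0.3048
Lq = ρ²/(1−ρ) = 0.09289/0.6952 = 0.1336

Final: 0.1336


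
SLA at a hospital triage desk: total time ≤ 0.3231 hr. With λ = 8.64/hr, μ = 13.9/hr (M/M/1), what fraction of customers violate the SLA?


W ~ Exponential(μ−λ) for M/M/1.
μ − λ = 13.9 − 8.64 = 5.2600
P(W > t) = e^{−(μ−λ)t} = e^{−1.6995} = 0.182774

Final: 0.182774


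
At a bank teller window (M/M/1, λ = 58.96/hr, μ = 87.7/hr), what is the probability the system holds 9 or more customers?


ρ = 58.96/87.7 = 0.6723
P(N ≥ n) = ρ^n = 0.6723^9 = 0.028056

Final: 0.028056


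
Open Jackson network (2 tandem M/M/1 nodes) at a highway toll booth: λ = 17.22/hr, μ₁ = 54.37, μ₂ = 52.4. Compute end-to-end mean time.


Each node sees arrival rate λ = 17.22/hr (tandem ⇒ throughput preserved).
W₁ = 1/(μ₁−λ) = 1/(54.37−17.22) = 0.02692 hr
W₂ = 1/(μ₂−λ) = 1/(52.4−17.22) = 0.02843 hr
W_total = W₁ + W₂ = 0.02692 + 0.02843 = 0.05534 hr

Final: 0.05534 hr
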